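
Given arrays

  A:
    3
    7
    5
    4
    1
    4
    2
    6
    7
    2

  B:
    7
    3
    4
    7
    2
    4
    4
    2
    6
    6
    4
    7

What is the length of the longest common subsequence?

Taking 3 at A[1]=B[2], then 7 at A[2]=B[4], then 4 at A[4]=B[6], then 4 at A[6]=B[7], then 2 at A[7]=B[8], then 6 at A[8]=B[10], then 7 at A[9]=B[12] gives a common subsequence of length 7, and the DP table's final entry dp[10][12] is also 7, so no common subsequence is longer.

7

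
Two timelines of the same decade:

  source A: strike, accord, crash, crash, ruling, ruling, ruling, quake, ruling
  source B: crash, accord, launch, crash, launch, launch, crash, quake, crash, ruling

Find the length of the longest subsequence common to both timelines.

Taking accord at source A[2]=source B[2] → crash at source A[3]=source B[4] → crash at source A[4]=source B[7] → quake at source A[8]=source B[8] → ruling at source A[9]=source B[10] gives a common subsequence of length 5. Since dp[9][10] = 5, nothing longer is possible.

5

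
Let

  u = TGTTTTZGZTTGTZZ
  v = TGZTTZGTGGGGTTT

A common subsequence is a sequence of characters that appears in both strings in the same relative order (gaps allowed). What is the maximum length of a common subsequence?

Pick T [1,1]; then G [2,2]; then T [3,4]; then T [4,5]; then T [5,8]; then G [8,12]; then T [10,13]; then T [11,14]; then T [13,15]; all 9 characters appear in both, in order. The LCS DP gives dp[15][15] = 9, so this is optimal.

9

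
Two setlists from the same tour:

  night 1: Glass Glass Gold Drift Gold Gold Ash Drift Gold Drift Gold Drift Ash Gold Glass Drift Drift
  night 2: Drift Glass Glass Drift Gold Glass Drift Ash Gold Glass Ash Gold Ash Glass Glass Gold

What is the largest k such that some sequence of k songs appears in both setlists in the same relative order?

9

Match Glass (night 1 #1, night 2 #2), then Glass (night 1 #2, night 2 #3), then Gold (night 1 #3, night 2 #5), then Drift (night 1 #4, night 2 #7), then Gold (night 1 #5, night 2 #9), then Ash (night 1 #7, night 2 #11), then Gold (night 1 #11, night 2 #12), then Ash (night 1 #13, night 2 #13), then Gold (night 1 #14, night 2 #16) — 9 songs in the same relative order in both. Since dp[17][16] = 9, nothing longer is possible.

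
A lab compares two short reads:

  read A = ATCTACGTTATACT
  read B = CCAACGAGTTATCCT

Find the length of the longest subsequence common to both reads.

Match A [1,4] → C [3,5] → A [5,7] → G [7,8] → T [8,9] → T [9,10] → A [10,11] → T [11,12] → C [13,14] → T [14,15] — 10 bases in the same relative order in both. dp[14][15] = 10 confirms this is the maximum.

10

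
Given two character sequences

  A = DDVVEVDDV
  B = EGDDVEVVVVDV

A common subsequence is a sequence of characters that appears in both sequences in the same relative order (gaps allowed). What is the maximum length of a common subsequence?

7

Let dp[i][j] be the LCS length of the first i characters of A and the first j characters of B. dp[i][j] = dp[i-1][j-1]+1 when the i-th and j-th characters match, else max(dp[i-1][j], dp[i][j-1]).
    ·  E  G  D  D  V  E  V  V  V  V  D  V
 ·  0  0  0  0  0  0  0  0  0  0  0  0  0
 D  0  0  0  1  1  1  1  1  1  1  1  1  1
 D  0  0  0  1  2  2  2  2  2  2  2  2  2
 V  0  0  0  1  2  3  3  3  3  3  3  3  3
 V  0  0  0  1  2  3  3  4  4  4  4  4  4
 E  0  1  1  1  2  3  4  4  4  4  4  4  4
 V  0  1  1  1  2  3  4  5  5  5  5  5  5
 D  0  1  1  2  2  3  4  5  5  5  5  6  6
 D  0  1  1  2  3  3  4  5  5  5  5  6  6
 V  0  1  1  2  3  4  4  5  6  6  6  6  7
dp[9][12] = 7. One LCS (by backtracking along matches): DDVVVDV.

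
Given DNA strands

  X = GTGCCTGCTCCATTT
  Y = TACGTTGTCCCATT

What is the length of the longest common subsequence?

One common subsequence of length 10: G (X #1, Y #4), T (X #2, Y #6), G (X #3, Y #7), T (X #6, Y #8), C (X #8, Y #9), C (X #10, Y #10), C (X #11, Y #11), A (X #12, Y #12), T (X #14, Y #13), T (X #15, Y #14). dp[15][14] = 10 confirms this is the maximum.

10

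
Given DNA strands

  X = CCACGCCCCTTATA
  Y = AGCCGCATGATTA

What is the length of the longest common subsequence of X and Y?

9

Match A [3,1], G [5,2], C [6,3], C [7,4], C [8,6], T [10,8], T [11,11], T [13,12], A [14,13] — 9 bases in the same relative order in both. dp[14][13] = 9 confirms this is the maximum.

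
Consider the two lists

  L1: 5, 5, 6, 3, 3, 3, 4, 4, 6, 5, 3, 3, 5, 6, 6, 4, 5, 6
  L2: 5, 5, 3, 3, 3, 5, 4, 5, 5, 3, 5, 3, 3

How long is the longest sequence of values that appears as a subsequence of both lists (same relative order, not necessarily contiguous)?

One common subsequence of length 9: 5 (L1 #1, L2 #1); then 5 (L1 #2, L2 #2); then 3 (L1 #4, L2 #3); then 3 (L1 #5, L2 #4); then 3 (L1 #6, L2 #5); then 4 (L1 #7, L2 #7); then 5 (L1 #10, L2 #11); then 3 (L1 #11, L2 #12); then 3 (L1 #12, L2 #13). The LCS DP gives dp[18][13] = 9, so this is optimal.

9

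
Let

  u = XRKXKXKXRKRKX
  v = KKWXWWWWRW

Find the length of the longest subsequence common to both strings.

4

Match K [3,1], then K [5,2], then X [6,4], then R [9,9] — 4 characters in the same relative order in both. dp[13][10] = 4 confirms this is the maximum.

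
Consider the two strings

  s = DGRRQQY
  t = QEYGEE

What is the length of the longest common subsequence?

2

Taking Q at s[5]=t[1], then Y at s[7]=t[3] gives a common subsequence of length 2. Since dp[7][6] = 2, nothing longer is possible.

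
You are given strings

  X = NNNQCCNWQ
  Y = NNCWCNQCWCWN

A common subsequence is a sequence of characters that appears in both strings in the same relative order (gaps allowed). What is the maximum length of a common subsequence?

7

Taking N (X #1, Y #1), then N (X #2, Y #2), then N (X #3, Y #6), then Q (X #4, Y #7), then C (X #5, Y #8), then C (X #6, Y #10), then N (X #7, Y #12) gives a common subsequence of length 7. dp[9][12] = 7 confirms this is the maximum.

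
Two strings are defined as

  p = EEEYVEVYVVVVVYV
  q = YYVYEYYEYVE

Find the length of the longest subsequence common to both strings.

6

One common subsequence of length 6: Y at p[4]=q[2] → V at p[5]=q[3] → E at p[6]=q[5] → Y at p[8]=q[7] → Y at p[14]=q[9] → V at p[15]=q[10]. Since dp[15][11] = 6, nothing longer is possible.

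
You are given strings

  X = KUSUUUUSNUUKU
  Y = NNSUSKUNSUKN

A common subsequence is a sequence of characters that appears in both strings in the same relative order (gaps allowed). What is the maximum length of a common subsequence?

One common subsequence of length 6: U at X[2]=Y[4] → S at X[3]=Y[5] → U at X[4]=Y[7] → S at X[8]=Y[9] → U at X[11]=Y[10] → K at X[12]=Y[11]. dp[13][12] = 6 confirms this is the maximum.

6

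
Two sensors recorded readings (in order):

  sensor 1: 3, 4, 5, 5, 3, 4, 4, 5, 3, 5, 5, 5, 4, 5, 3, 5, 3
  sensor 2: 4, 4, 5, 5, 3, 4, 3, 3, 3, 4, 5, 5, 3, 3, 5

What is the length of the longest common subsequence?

10

Match 4 at sensor 1[2]=sensor 2[2] → 5 at sensor 1[3]=sensor 2[3] → 5 at sensor 1[4]=sensor 2[4] → 3 at sensor 1[5]=sensor 2[5] → 4 at sensor 1[6]=sensor 2[6] → 4 at sensor 1[7]=sensor 2[10] → 5 at sensor 1[8]=sensor 2[12] → 3 at sensor 1[9]=sensor 2[13] → 3 at sensor 1[15]=sensor 2[14] → 5 at sensor 1[16]=sensor 2[15] — 10 values in the same relative order in both. The LCS DP gives dp[17][15] = 10, so this is optimal.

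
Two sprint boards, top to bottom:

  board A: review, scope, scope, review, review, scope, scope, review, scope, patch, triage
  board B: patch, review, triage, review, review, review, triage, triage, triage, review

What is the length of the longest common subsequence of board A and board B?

Match review at board A[1]=board B[2], then review at board A[4]=board B[4], then review at board A[5]=board B[5], then review at board A[8]=board B[6], then triage at board A[11]=board B[9] — 5 tasks in the same relative order in both. Since dp[11][10] = 5, nothing longer is possible.

5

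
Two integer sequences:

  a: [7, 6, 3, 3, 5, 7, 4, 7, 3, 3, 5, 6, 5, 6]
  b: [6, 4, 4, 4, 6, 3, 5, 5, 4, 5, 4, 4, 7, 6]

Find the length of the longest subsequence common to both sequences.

One common subsequence of length 6: 6 at a[2]=b[5], then 3 at a[3]=b[6], then 5 at a[5]=b[10], then 4 at a[7]=b[12], then 7 at a[8]=b[13], then 6 at a[14]=b[14]. dp[14][14] = 6 confirms this is the maximum.

6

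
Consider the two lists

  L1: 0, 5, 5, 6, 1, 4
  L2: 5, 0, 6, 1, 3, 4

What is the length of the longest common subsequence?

Let dp[i][j] be the LCS length of the first i values of L1 and the first j values of L2. dp[i][j] = dp[i-1][j-1]+1 when the i-th and j-th values match, else max(dp[i-1][j], dp[i][j-1]).
    ·  5  0  6  1  3  4
 ·  0  0  0  0  0  0  0
 0  0  0  1  1  1  1  1
 5  0  1  1  1  1  1  1
 5  0  1  1  1  1  1  1
 6  0  1  1  2  2  2  2
 1  0  1  1  2  3  3  3
 4  0  1  1  2  3  3  4
dp[6][6] = 4. One LCS (by backtracking along matches): 0, 6, 1, 4.

4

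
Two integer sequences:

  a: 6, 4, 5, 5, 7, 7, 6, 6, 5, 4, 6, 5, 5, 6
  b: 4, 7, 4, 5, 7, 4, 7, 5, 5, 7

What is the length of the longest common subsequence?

6

Let dp[i][j] be the LCS length of the first i values of a and the first j values of b. dp[i][j] = dp[i-1][j-1]+1 when the i-th and j-th values match, else max(dp[i-1][j], dp[i][j-1]).
    ·  4  7  4  5  7  4  7  5  5  7
 ·  0  0  0  0  0  0  0  0  0  0  0
 6  0  0  0  0  0  0  0  0  0  0  0
 4  0  1  1  1  1  1  1  1  1  1  1
 5  0  1  1  1  2  2  2  2  2  2  2
 5  0  1  1  1  2  2  2  2  3  3  3
 7  0  1  2  2  2  3  3  3  3  3  4
 7  0  1  2  2  2  3  3  4  4  4  4
 6  0  1  2  2  2  3  3  4  4  4  4
 6  0  1  2  2  2  3  3  4  4  4  4
 5  0  1  2  2  3  3  3  4  5  5  5
 4  0  1  2  3  3  3  4  4  5  5  5
 6  0  1  2  3  3  3  4  4  5  5  5
 5  0  1  2  3  4  4  4  4  5  6  6
 5  0  1  2  3  4  4  4  4  5  6  6
 6  0  1  2  3  4  4  4  4  5  6  6
dp[14][10] = 6. One LCS (by backtracking along matches): 4, 5, 7, 7, 5, 5.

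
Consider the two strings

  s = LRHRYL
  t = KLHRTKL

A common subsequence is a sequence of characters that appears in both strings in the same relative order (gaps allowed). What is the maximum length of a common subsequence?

Let dp[i][j] be the LCS length of the first i characters of s and the first j characters of t. dp[i][j] = dp[i-1][j-1]+1 when the i-th and j-th characters match, else max(dp[i-1][j], dp[i][j-1]).
    ·  K  L  H  R  T  K  L
 ·  0  0  0  0  0  0  0  0
 L  0  0  1  1  1  1  1  1
 R  0  0  1  1  2  2  2  2
 H  0  0  1  2  2  2  2  2
 R  0  0  1  2  3  3  3  3
 Y  0  0  1  2  3  3  3  3
 L  0  0  1  2  3  3  3  4
dp[6][7] = 4. One LCS (by backtracking along matches): LHRL.

4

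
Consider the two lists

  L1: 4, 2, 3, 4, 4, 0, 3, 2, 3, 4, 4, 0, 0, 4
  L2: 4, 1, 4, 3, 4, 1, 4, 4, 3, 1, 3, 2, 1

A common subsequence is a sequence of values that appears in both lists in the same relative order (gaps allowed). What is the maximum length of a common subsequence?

Pick 4 at L1[1]=L2[3]; then 3 at L1[3]=L2[4]; then 4 at L1[4]=L2[7]; then 4 at L1[5]=L2[8]; then 3 at L1[7]=L2[11]; then 2 at L1[8]=L2[12]; all 6 values appear in both, in order, and the DP table's final entry dp[14][13] is also 6, so no common subsequence is longer.

6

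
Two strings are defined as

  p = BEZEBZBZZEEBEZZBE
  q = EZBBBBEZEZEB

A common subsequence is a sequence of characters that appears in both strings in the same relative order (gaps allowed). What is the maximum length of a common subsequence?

Match E (p #2, q #1) → Z (p #3, q #2) → B (p #5, q #4) → B (p #7, q #5) → B (p #12, q #6) → E (p #13, q #7) → Z (p #14, q #8) → Z (p #15, q #10) → B (p #16, q #12) — 9 characters in the same relative order in both, and the DP table's final entry dp[17][12] is also 9, so no common subsequence is longer.

9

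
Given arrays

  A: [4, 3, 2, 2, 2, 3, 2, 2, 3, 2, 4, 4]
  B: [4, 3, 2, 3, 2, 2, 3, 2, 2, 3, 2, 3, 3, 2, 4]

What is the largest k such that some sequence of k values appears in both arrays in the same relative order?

Taking 4 [1,1]; then 3 [2,2]; then 2 [3,3]; then 2 [4,5]; then 2 [5,6]; then 3 [6,7]; then 2 [7,9]; then 2 [8,11]; then 3 [9,13]; then 2 [10,14]; then 4 [12,15] gives a common subsequence of length 11. Since dp[12][15] = 11, nothing longer is possible.

11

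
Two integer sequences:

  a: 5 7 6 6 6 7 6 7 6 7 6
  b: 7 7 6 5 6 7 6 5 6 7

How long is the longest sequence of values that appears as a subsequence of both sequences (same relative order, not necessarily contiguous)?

Let dp[i][j] be the LCS length of the first i values of a and the first j values of b. dp[i][j] = dp[i-1][j-1]+1 when the i-th and j-th values match, else max(dp[i-1][j], dp[i][j-1]).
    ·  7  7  6  5  6  7  6  5  6  7
 ·  0  0  0  0  0  0  0  0  0  0  0
 5  0  0  0  0  1  1  1  1  1  1  1
 7  0  1  1  1  1  1  2  2  2  2  2
 6  0  1  1  2  2  2  2  3  3  3  3
 6  0  1  1  2  2  3  3  3  3  4  4
 6  0  1  1  2  2  3  3  4  4  4  4
 7  0  1  2  2  2  3  4  4  4  4  5
 6  0  1  2  3  3  3  4  5  5  5  5
 7  0  1  2  3  3  3  4  5  5  5  6
 6  0  1  2  3  3  4  4  5  5  6  6
 7  0  1  2  3  3  4  5  5  5  6  7
 6  0  1  2  3  3  4  5  6  6  6  7
dp[11][10] = 7. One LCS (by backtracking along matches): 7, 6, 6, 7, 6, 6, 7.

7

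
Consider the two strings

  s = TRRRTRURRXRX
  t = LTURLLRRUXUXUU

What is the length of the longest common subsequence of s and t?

7

Pick T at s[1]=t[2]; then R at s[2]=t[4]; then R at s[4]=t[7]; then R at s[6]=t[8]; then U at s[7]=t[9]; then X at s[10]=t[10]; then X at s[12]=t[12]; all 7 characters appear in both, in order. Since dp[12][14] = 7, nothing longer is possible.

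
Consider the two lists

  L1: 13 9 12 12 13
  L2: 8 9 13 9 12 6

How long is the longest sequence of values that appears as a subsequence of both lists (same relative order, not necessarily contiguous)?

Taking 13 at L1[1]=L2[3] → 9 at L1[2]=L2[4] → 12 at L1[3]=L2[5] gives a common subsequence of length 3. The LCS DP gives dp[5][6] = 3, so this is optimal.

3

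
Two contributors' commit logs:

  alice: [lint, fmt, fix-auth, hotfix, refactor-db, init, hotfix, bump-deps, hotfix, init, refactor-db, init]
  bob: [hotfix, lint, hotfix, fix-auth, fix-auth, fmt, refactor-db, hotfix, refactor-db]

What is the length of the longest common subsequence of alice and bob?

One common subsequence of length 5: lint at alice[1]=bob[2], fmt at alice[2]=bob[6], refactor-db at alice[5]=bob[7], hotfix at alice[9]=bob[8], refactor-db at alice[11]=bob[9]. The LCS DP gives dp[12][9] = 5, so this is optimal.

5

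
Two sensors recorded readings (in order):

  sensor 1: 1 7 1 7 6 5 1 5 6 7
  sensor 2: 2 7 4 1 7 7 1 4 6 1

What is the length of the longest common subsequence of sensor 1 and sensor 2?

5

One common subsequence of length 5: 1 at sensor 1[1]=sensor 2[4], then 7 at sensor 1[2]=sensor 2[6], then 1 at sensor 1[3]=sensor 2[7], then 6 at sensor 1[5]=sensor 2[9], then 1 at sensor 1[7]=sensor 2[10]. Since dp[10][10] = 5, nothing longer is possible.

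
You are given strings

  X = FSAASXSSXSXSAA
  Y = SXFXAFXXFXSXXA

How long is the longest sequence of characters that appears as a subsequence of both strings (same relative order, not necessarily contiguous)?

One common subsequence of length 7: F (X #1, Y #3), then A (X #3, Y #5), then X (X #6, Y #10), then S (X #8, Y #11), then X (X #9, Y #12), then X (X #11, Y #13), then A (X #14, Y #14), and the DP table's final entry dp[14][14] is also 7, so no common subsequence is longer.

7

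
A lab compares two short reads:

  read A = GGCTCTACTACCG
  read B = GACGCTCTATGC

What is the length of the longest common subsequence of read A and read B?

Taking G [1,1], then G [2,4], then C [3,5], then T [4,6], then C [5,7], then T [6,8], then A [7,9], then T [9,10], then C [12,12] gives a common subsequence of length 9, and the DP table's final entry dp[13][12] is also 9, so no common subsequence is longer.

9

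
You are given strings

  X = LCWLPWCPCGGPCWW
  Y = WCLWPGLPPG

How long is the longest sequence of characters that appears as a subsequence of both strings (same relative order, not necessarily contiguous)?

Let dp[i][j] be the LCS length of the first i characters of X and the first j characters of Y. dp[i][j] = dp[i-1][j-1]+1 when the i-th and j-th characters match, else max(dp[i-1][j], dp[i][j-1]).
    ·  W  C  L  W  P  G  L  P  P  G
 ·  0  0  0  0  0  0  0  0  0  0  0
 L  0  0  0  1  1  1  1  1  1  1  1
 C  0  0  1  1  1  1  1  1  1  1  1
 W  0  1  1  1  2  2  2  2  2  2  2
 L  0  1  1  2  2  2  2  3  3  3  3
 P  0  1  1  2  2  3  3  3  4  4  4
 W  0  1  1  2  3  3  3  3  4  4  4
 C  0  1  2  2  3  3  3  3  4  4  4
 P  0  1  2  2  3  4  4  4  4  5  5
 C  0  1  2  2  3  4  4  4  4  5  5
 G  0  1  2  2  3  4  5  5  5  5  6
 G  0  1  2  2  3  4  5  5  5  5  6
 P  0  1  2  2  3  4  5  5  6  6  6
 C  0  1  2  2  3  4  5  5  6  6  6
 W  0  1  2  2  3  4  5  5  6  6  6
 W  0  1  2  2  3  4  5  5  6  6  6
dp[15][10] = 6. One LCS (by backtracking along matches): LWLPPG.

6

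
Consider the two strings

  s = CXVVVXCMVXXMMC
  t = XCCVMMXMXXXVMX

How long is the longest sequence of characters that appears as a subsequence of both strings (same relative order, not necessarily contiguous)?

7

Pick C (s #1, t #3), then V (s #3, t #4), then X (s #6, t #7), then M (s #8, t #8), then X (s #10, t #10), then X (s #11, t #11), then M (s #12, t #13); all 7 characters appear in both, in order, and the DP table's final entry dp[14][14] is also 7, so no common subsequence is longer.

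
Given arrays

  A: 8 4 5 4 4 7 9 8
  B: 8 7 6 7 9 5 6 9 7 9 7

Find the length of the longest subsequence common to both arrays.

Taking 8 (A #1, B #1) → 5 (A #3, B #6) → 7 (A #6, B #9) → 9 (A #7, B #10) gives a common subsequence of length 4. dp[8][11] = 4 confirms this is the maximum.

4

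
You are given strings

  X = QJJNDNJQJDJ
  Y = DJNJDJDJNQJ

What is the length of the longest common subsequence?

Let dp[i][j] be the LCS length of the first i characters of X and the first j characters of Y. dp[i][j] = dp[i-1][j-1]+1 when the i-th and j-th characters match, else max(dp[i-1][j], dp[i][j-1]).
    ·  D  J  N  J  D  J  D  J  N  Q  J
 ·  0  0  0  0  0  0  0  0  0  0  0  0
 Q  0  0  0  0  0  0  0  0  0  0  1  1
 J  0  0  1  1  1  1  1  1  1  1  1  2
 J  0  0  1  1  2  2  2  2  2  2  2  2
 N  0  0  1  2  2  2  2  2  2  3  3  3
 D  0  1  1  2  2  3  3  3  3  3  3  3
 N  0  1  1  2  2  3  3  3  3  4  4  4
 J  0  1  2  2  3  3  4  4  4  4  4  5
 Q  0  1  2  2  3  3  4  4  4  4  5  5
 J  0  1  2  2  3  3  4  4  5  5  5  6
 D  0  1  2  2  3  4  4  5  5  5  5  6
 J  0  1  2  2  3  4  5  5  6  6  6  6
dp[11][11] = 6. One LCS (by backtracking along matches): JJDNQJ.

6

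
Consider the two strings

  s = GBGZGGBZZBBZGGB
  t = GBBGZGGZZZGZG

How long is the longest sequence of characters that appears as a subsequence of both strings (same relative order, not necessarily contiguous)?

Pick G [1,1] → B [2,3] → G [3,4] → Z [4,5] → G [5,6] → G [6,7] → Z [8,8] → Z [9,9] → Z [12,10] → G [13,11] → G [14,13]; all 11 characters appear in both, in order. dp[15][13] = 11 confirms this is the maximum.

11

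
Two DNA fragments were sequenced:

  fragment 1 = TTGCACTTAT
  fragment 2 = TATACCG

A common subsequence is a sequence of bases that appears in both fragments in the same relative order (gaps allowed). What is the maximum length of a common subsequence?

4

Let dp[i][j] be the LCS length of the first i bases of fragment 1 and the first j bases of fragment 2. dp[i][j] = dp[i-1][j-1]+1 when the i-th and j-th bases match, else max(dp[i-1][j], dp[i][j-1]).
    ·  T  A  T  A  C  C  G
 ·  0  0  0  0  0  0  0  0
 T  0  1  1  1  1  1  1  1
 T  0  1  1  2  2  2  2  2
 G  0  1  1  2  2  2  2  3
 C  0  1  1  2  2  3  3  3
 A  0  1  2  2  3  3  3  3
 C  0  1  2  2  3  4  4  4
 T  0  1  2  3  3  4  4  4
 T  0  1  2  3  3  4  4  4
 A  0  1  2  3  4  4  4  4
 T  0  1  2  3  4  4  4  4
dp[10][7] = 4. One LCS (by backtracking along matches): TTCC.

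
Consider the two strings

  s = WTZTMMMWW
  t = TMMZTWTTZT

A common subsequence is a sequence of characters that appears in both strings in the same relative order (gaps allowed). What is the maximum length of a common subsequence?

4

Pick W [1,6]; then T [2,8]; then Z [3,9]; then T [4,10]; all 4 characters appear in both, in order, and the DP table's final entry dp[9][10] is also 4, so no common subsequence is longer.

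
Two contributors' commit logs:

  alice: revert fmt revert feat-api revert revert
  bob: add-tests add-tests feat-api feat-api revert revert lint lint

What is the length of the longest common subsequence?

3

Match feat-api at alice[4]=bob[4], revert at alice[5]=bob[5], revert at alice[6]=bob[6] — 3 commits in the same relative order in both. The LCS DP gives dp[6][8] = 3, so this is optimal.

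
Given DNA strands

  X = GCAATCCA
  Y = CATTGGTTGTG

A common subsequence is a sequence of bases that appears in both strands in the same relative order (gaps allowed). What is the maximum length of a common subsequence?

Let dp[i][j] be the LCS length of the first i bases of X and the first j bases of Y. dp[i][j] = dp[i-1][j-1]+1 when the i-th and j-th bases match, else max(dp[i-1][j], dp[i][j-1]).
    ·  C  A  T  T  G  G  T  T  G  T  G
 ·  0  0  0  0  0  0  0  0  0  0  0  0
 G  0  0  0  0  0  1  1  1  1  1  1  1
 C  0  1  1  1  1  1  1  1  1  1  1  1
 A  0  1  2  2  2  2  2  2  2  2  2  2
 A  0  1  2  2  2  2  2  2  2  2  2  2
 T  0  1  2  3  3  3  3  3  3  3  3  3
 C  0  1  2  3  3  3  3  3  3  3  3  3
 C  0  1  2  3  3  3  3  3  3  3  3  3
 A  0  1  2  3  3  3  3  3  3  3  3  3
dp[8][11] = 3. One LCS (by backtracking along matches): CAT.

3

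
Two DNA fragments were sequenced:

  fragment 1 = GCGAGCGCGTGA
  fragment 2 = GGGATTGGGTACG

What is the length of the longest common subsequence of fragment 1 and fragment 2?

8

One common subsequence of length 8: G (fragment 1 #1, fragment 2 #2), G (fragment 1 #3, fragment 2 #3), A (fragment 1 #4, fragment 2 #4), G (fragment 1 #5, fragment 2 #7), G (fragment 1 #7, fragment 2 #8), G (fragment 1 #9, fragment 2 #9), T (fragment 1 #10, fragment 2 #10), G (fragment 1 #11, fragment 2 #13). dp[12][13] = 8 confirms this is the maximum.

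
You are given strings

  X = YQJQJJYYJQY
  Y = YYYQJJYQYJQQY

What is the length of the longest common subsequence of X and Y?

Taking Y (X #1, Y #3), then Q (X #4, Y #4), then J (X #5, Y #5), then J (X #6, Y #6), then Y (X #7, Y #7), then Y (X #8, Y #9), then J (X #9, Y #10), then Q (X #10, Y #12), then Y (X #11, Y #13) gives a common subsequence of length 9, and the DP table's final entry dp[11][13] is also 9, so no common subsequence is longer.

9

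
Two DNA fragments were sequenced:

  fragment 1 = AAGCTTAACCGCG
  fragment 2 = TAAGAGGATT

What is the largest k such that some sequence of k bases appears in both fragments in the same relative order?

Let dp[i][j] be the LCS length of the first i bases of fragment 1 and the first j bases of fragment 2. dp[i][j] = dp[i-1][j-1]+1 when the i-th and j-th bases match, else max(dp[i-1][j], dp[i][j-1]).
    ·  T  A  A  G  A  G  G  A  T  T
 ·  0  0  0  0  0  0  0  0  0  0  0
 A  0  0  1  1  1  1  1  1  1  1  1
 A  0  0  1  2  2  2  2  2  2  2  2
 G  0  0  1  2  3  3  3  3  3  3  3
 C  0  0  1  2  3  3  3  3  3  3  3
 T  0  1  1  2  3  3  3  3  3  4  4
 T  0  1  1  2  3  3  3  3  3  4  5
 A  0  1  2  2  3  4  4  4  4  4  5
 A  0  1  2  3  3  4  4  4  5  5  5
 C  0  1  2  3  3  4  4  4  5  5  5
 C  0  1  2  3  3  4  4  4  5  5  5
 G  0  1  2  3  4  4  5  5  5  5  5
 C  0  1  2  3  4  4  5  5  5  5  5
 G  0  1  2  3  4  4  5  6  6  6  6
dp[13][10] = 6. One LCS (by backtracking along matches): AAGAGG.

6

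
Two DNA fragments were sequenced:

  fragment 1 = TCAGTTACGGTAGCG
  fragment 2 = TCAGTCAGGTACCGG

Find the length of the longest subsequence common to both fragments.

Pick T [1,1]; then C [2,2]; then A [3,3]; then G [4,4]; then T [5,5]; then A [7,7]; then G [9,8]; then G [10,9]; then T [11,10]; then A [12,11]; then G [13,14]; then G [15,15]; all 12 bases appear in both, in order. dp[15][15] = 12 confirms this is the maximum.

12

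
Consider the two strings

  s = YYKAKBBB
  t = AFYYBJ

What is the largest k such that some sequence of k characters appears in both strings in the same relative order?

3

One common subsequence of length 3: Y at s[1]=t[3], Y at s[2]=t[4], B at s[6]=t[5]. Since dp[8][6] = 3, nothing longer is possible.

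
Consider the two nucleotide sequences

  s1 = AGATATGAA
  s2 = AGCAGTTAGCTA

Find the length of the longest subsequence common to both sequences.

7

Let dp[i][j] be the LCS length of the first i bases of s1 and the first j bases of s2. dp[i][j] = dp[i-1][j-1]+1 when the i-th and j-th bases match, else max(dp[i-1][j], dp[i][j-1]).
    ·  A  G  C  A  G  T  T  A  G  C  T  A
 ·  0  0  0  0  0  0  0  0  0  0  0  0  0
 A  0  1  1  1  1  1  1  1  1  1  1  1  1
 G  0  1  2  2  2  2  2  2  2  2  2  2  2
 A  0  1  2  2  3  3  3  3  3  3  3  3  3
 T  0  1  2  2  3  3  4  4  4  4  4  4  4
 A  0  1  2  2  3  3  4  4  5  5  5  5  5
 T  0  1  2  2  3  3  4  5  5  5  5  6  6
 G  0  1  2  2  3  4  4  5  5  6  6  6  6
 A  0  1  2  2  3  4  4  5  6  6  6  6  7
 A  0  1  2  2  3  4  4  5  6  6  6  6  7
dp[9][12] = 7. One LCS (by backtracking along matches): AGATATA.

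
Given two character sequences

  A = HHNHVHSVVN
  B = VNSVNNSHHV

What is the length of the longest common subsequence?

Let dp[i][j] be the LCS length of the first i characters of A and the first j characters of B. dp[i][j] = dp[i-1][j-1]+1 when the i-th and j-th characters match, else max(dp[i-1][j], dp[i][j-1]).
    ·  V  N  S  V  N  N  S  H  H  V
 ·  0  0  0  0  0  0  0  0  0  0  0
 H  0  0  0  0  0  0  0  0  1  1  1
 H  0  0  0  0  0  0  0  0  1  2  2
 N  0  0  1  1  1  1  1  1  1  2  2
 H  0  0  1  1  1  1  1  1  2  2  2
 V  0  1  1  1  2  2  2  2  2  2  3
 H  0  1  1  1  2  2  2  2  3  3  3
 S  0  1  1  2  2  2  2  3  3  3  3
 V  0  1  1  2  3  3  3  3  3  3  4
 V  0  1  1  2  3  3  3  3  3  3  4
 N  0  1  2  2  3  4  4  4  4  4  4
dp[10][10] = 4. One LCS (by backtracking along matches): NHHV.

4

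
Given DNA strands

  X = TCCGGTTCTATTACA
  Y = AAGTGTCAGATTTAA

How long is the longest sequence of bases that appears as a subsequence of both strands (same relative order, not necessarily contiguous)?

Pick T (X #1, Y #4), G (X #5, Y #5), T (X #7, Y #6), C (X #8, Y #7), T (X #9, Y #11), T (X #11, Y #12), T (X #12, Y #13), A (X #13, Y #14), A (X #15, Y #15); all 9 bases appear in both, in order. dp[15][15] = 9 confirms this is the maximum.

9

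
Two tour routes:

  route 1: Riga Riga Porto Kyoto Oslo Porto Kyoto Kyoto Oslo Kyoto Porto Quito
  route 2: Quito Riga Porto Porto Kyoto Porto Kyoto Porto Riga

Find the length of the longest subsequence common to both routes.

6

Match Riga [1,2]; then Porto [3,4]; then Kyoto [4,5]; then Porto [6,6]; then Kyoto [10,7]; then Porto [11,8] — 6 stops in the same relative order in both. The LCS DP gives dp[12][9] = 6, so this is optimal.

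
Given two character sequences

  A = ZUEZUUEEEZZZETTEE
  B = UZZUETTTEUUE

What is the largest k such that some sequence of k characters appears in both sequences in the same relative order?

One common subsequence of length 8: Z [1,2] → Z [4,3] → U [6,4] → E [7,5] → T [14,7] → T [15,8] → E [16,9] → E [17,12]. The LCS DP gives dp[17][12] = 8, so this is optimal.

8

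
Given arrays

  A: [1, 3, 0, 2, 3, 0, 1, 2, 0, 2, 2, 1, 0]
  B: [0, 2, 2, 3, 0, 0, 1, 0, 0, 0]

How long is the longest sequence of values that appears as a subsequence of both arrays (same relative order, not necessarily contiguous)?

7

Let dp[i][j] be the LCS length of the first i values of A and the first j values of B. dp[i][j] = dp[i-1][j-1]+1 when the i-th and j-th values match, else max(dp[i-1][j], dp[i][j-1]).
    ·  0  2  2  3  0  0  1  0  0  0
 ·  0  0  0  0  0  0  0  0  0  0  0
 1  0  0  0  0  0  0  0  1  1  1  1
 3  0  0  0  0  1  1  1  1  1  1  1
 0  0  1  1  1  1  2  2  2  2  2  2
 2  0  1  2  2  2  2  2  2  2  2  2
 3  0  1  2  2  3  3  3  3  3  3  3
 0  0  1  2  2  3  4  4  4  4  4  4
 1  0  1  2  2  3  4  4  5  5  5  5
 2  0  1  2  3  3  4  4  5  5  5  5
 0  0  1  2  3  3  4  5  5  6  6  6
 2  0  1  2  3  3  4  5  5  6  6  6
 2  0  1  2  3  3  4  5  5  6  6  6
 1  0  1  2  3  3  4  5  6  6  6  6
 0  0  1  2  3  3  4  5  6  7  7  7
dp[13][10] = 7. One LCS (by backtracking along matches): 0, 2, 3, 0, 1, 0, 0.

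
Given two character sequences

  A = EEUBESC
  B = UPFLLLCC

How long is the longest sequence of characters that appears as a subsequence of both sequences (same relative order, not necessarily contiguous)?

2

Match U [3,1] → C [7,8] — 2 characters in the same relative order in both. The LCS DP gives dp[7][8] = 2, so this is optimal.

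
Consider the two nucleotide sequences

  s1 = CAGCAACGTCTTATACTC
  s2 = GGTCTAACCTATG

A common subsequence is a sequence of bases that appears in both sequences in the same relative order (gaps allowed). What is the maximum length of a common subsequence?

Taking G at s1[3]=s2[2], C at s1[4]=s2[4], A at s1[5]=s2[6], A at s1[6]=s2[7], C at s1[7]=s2[8], C at s1[10]=s2[9], T at s1[12]=s2[10], A at s1[13]=s2[11], T at s1[14]=s2[12] gives a common subsequence of length 9. Since dp[18][13] = 9, nothing longer is possible.

9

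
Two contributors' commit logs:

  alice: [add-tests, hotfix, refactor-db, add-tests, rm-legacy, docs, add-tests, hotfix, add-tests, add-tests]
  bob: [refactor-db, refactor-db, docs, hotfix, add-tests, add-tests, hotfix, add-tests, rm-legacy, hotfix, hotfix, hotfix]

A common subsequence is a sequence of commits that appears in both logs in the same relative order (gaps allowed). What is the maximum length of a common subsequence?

Match add-tests [1,6], then hotfix [2,7], then add-tests [4,8], then rm-legacy [5,9], then hotfix [8,12] — 5 commits in the same relative order in both, and the DP table's final entry dp[10][12] is also 5, so no common subsequence is longer.

5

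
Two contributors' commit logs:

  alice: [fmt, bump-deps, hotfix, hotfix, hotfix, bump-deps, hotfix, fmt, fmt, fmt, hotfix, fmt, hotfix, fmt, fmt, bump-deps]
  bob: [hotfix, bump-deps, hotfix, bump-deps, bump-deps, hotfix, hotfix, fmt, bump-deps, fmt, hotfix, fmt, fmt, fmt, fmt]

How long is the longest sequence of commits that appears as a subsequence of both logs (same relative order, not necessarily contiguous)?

10

Match bump-deps [2,2], then hotfix [3,3], then hotfix [4,6], then hotfix [5,7], then bump-deps [6,9], then hotfix [7,11], then fmt [10,12], then fmt [12,13], then fmt [14,14], then fmt [15,15] — 10 commits in the same relative order in both, and the DP table's final entry dp[16][15] is also 10, so no common subsequence is longer.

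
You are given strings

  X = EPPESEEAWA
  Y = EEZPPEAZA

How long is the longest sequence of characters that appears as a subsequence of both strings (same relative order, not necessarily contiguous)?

Let dp[i][j] be the LCS length of the first i characters of X and the first j characters of Y. dp[i][j] = dp[i-1][j-1]+1 when the i-th and j-th characters match, else max(dp[i-1][j], dp[i][j-1]).
    ·  E  E  Z  P  P  E  A  Z  A
 ·  0  0  0  0  0  0  0  0  0  0
 E  0  1  1  1  1  1  1  1  1  1
 P  0  1  1  1  2  2  2  2  2  2
 P  0  1  1  1  2  3  3  3  3  3
 E  0  1  2  2  2  3  4  4  4  4
 S  0  1  2  2  2  3  4  4  4  4
 E  0  1  2  2  2  3  4  4  4  4
 E  0  1  2  2  2  3  4  4  4  4
 A  0  1  2  2  2  3  4  5  5  5
 W  0  1  2  2  2  3  4  5  5  5
 A  0  1  2  2  2  3  4  5  5  6
dp[10][9] = 6. One LCS (by backtracking along matches): EPPEAA.

6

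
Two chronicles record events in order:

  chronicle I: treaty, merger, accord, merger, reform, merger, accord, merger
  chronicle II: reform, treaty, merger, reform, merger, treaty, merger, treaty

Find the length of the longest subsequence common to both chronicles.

Match treaty at chronicle I[1]=chronicle II[2] → merger at chronicle I[4]=chronicle II[3] → reform at chronicle I[5]=chronicle II[4] → merger at chronicle I[6]=chronicle II[5] → merger at chronicle I[8]=chronicle II[7] — 5 events in the same relative order in both. Since dp[8][8] = 5, nothing longer is possible.

5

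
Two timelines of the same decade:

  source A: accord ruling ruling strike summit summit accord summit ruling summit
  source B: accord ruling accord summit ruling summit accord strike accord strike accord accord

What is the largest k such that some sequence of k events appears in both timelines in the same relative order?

6

One common subsequence of length 6: accord (source A #1, source B #1) → ruling (source A #3, source B #2) → accord (source A #7, source B #3) → summit (source A #8, source B #4) → ruling (source A #9, source B #5) → summit (source A #10, source B #6). Since dp[10][12] = 6, nothing longer is possible.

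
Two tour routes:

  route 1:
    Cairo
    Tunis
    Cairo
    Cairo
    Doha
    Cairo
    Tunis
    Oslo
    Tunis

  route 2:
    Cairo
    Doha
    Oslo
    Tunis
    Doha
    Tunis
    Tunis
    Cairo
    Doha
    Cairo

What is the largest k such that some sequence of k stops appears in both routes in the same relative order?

5

Taking Cairo (route 1 #1, route 2 #1) → Tunis (route 1 #2, route 2 #7) → Cairo (route 1 #4, route 2 #8) → Doha (route 1 #5, route 2 #9) → Cairo (route 1 #6, route 2 #10) gives a common subsequence of length 5. Since dp[9][10] = 5, nothing longer is possible.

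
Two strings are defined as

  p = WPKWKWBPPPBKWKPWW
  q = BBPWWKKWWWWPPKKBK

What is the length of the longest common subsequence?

8

Pick W [1,5], K [3,7], W [4,10], W [6,11], P [8,12], P [9,13], B [11,16], K [14,17]; all 8 characters appear in both, in order, and the DP table's final entry dp[17][17] is also 8, so no common subsequence is longer.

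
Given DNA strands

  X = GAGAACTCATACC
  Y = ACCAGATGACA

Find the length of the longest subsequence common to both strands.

Let dp[i][j] be the LCS length of the first i bases of X and the first j bases of Y. dp[i][j] = dp[i-1][j-1]+1 when the i-th and j-th bases match, else max(dp[i-1][j], dp[i][j-1]).
    ·  A  C  C  A  G  A  T  G  A  C  A
 ·  0  0  0  0  0  0  0  0  0  0  0  0
 G  0  0  0  0  0  1  1  1  1  1  1  1
 A  0  1  1  1  1  1  2  2  2  2  2  2
 G  0  1  1  1  1  2  2  2  3  3  3  3
 A  0  1  1  1  2  2  3  3  3  4  4  4
 A  0  1  1  1  2  2  3  3  3  4  4  5
 C  0  1  2  2  2  2  3  3  3  4  5  5
 T  0  1  2  2  2  2  3  4  4  4  5  5
 C  0  1  2  3  3  3  3  4  4  4  5  5
 A  0  1  2  3  4  4  4  4  4  5  5  6
 T  0  1  2  3  4  4  4  5  5  5  5  6
 A  0  1  2  3  4  4  5  5  5  6  6  6
 C  0  1  2  3  4  4  5  5  5  6  7  7
 C  0  1  2  3  4  4  5  5  5  6  7  7
dp[13][11] = 7. One LCS (by backtracking along matches): ACCATAC.

7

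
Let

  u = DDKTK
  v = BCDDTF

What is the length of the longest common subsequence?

Let dp[i][j] be the LCS length of the first i characters of u and the first j characters of v. dp[i][j] = dp[i-1][j-1]+1 when the i-th and j-th characters match, else max(dp[i-1][j], dp[i][j-1]).
    ·  B  C  D  D  T  F
 ·  0  0  0  0  0  0  0
 D  0  0  0  1  1  1  1
 D  0  0  0  1  2  2  2
 K  0  0  0  1  2  2  2
 T  0  0  0  1  2  3  3
 K  0  0  0  1  2  3  3
dp[5][6] = 3. One LCS (by backtracking along matches): DDT.

3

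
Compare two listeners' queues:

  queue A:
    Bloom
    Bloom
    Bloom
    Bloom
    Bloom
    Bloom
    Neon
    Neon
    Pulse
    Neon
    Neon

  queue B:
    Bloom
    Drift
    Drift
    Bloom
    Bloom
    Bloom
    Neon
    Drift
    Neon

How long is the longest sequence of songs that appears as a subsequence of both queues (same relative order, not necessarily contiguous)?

6

Taking Bloom (queue A #1, queue B #1), then Bloom (queue A #4, queue B #4), then Bloom (queue A #5, queue B #5), then Bloom (queue A #6, queue B #6), then Neon (queue A #7, queue B #7), then Neon (queue A #11, queue B #9) gives a common subsequence of length 6. dp[11][9] = 6 confirms this is the maximum.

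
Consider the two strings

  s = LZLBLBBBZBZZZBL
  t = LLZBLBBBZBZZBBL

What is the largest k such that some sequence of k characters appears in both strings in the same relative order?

13

Taking L [1,2], Z [2,3], B [4,4], L [5,5], B [6,6], B [7,7], B [8,8], Z [9,9], B [10,10], Z [11,11], Z [12,12], B [14,14], L [15,15] gives a common subsequence of length 13. The LCS DP gives dp[15][15] = 13, so this is optimal.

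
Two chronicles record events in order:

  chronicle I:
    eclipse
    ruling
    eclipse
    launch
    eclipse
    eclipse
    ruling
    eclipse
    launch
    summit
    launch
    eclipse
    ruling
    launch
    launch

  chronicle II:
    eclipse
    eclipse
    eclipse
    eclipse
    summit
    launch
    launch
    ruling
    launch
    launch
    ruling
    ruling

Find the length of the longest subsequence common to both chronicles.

Taking eclipse at chronicle I[1]=chronicle II[1], eclipse at chronicle I[3]=chronicle II[2], eclipse at chronicle I[5]=chronicle II[3], eclipse at chronicle I[6]=chronicle II[4], launch at chronicle I[9]=chronicle II[6], launch at chronicle I[11]=chronicle II[7], ruling at chronicle I[13]=chronicle II[8], launch at chronicle I[14]=chronicle II[9], launch at chronicle I[15]=chronicle II[10] gives a common subsequence of length 9. Since dp[15][12] = 9, nothing longer is possible.

9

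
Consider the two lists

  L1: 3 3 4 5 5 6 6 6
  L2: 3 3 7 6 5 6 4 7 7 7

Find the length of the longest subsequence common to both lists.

4

Taking 3 [1,1], then 3 [2,2], then 5 [5,5], then 6 [6,6] gives a common subsequence of length 4. Since dp[8][10] = 4, nothing longer is possible.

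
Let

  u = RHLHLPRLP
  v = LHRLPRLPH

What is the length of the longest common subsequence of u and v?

7

Taking L [3,1], H [4,2], L [5,4], P [6,5], R [7,6], L [8,7], P [9,8] gives a common subsequence of length 7. The LCS DP gives dp[9][9] = 7, so this is optimal.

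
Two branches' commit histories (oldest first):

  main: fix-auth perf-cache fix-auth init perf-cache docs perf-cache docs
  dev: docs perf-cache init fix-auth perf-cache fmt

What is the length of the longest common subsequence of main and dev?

Match perf-cache [2,2], then fix-auth [3,4], then perf-cache [5,5] — 3 commits in the same relative order in both, and the DP table's final entry dp[8][6] is also 3, so no common subsequence is longer.

3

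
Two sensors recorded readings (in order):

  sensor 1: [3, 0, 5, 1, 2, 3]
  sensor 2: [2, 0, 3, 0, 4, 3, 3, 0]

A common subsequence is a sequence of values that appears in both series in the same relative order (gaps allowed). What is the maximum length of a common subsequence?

3

Let dp[i][j] be the LCS length of the first i values of sensor 1 and the first j values of sensor 2. dp[i][j] = dp[i-1][j-1]+1 when the i-th and j-th values match, else max(dp[i-1][j], dp[i][j-1]).
    ·  2  0  3  0  4  3  3  0
 ·  0  0  0  0  0  0  0  0  0
 3  0  0  0  1  1  1  1  1  1
 0  0  0  1  1  2  2  2  2  2
 5  0  0  1  1  2  2  2  2  2
 1  0  0  1  1  2  2  2  2  2
 2  0  1  1  1  2  2  2  2  2
 3  0  1  1  2  2  2  3  3  3
dp[6][8] = 3. One LCS (by backtracking along matches): 3, 0, 3.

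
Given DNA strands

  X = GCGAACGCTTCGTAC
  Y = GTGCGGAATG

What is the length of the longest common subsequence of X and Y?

7

Match G [1,3]; then C [2,4]; then G [3,6]; then A [4,7]; then A [5,8]; then T [10,9]; then G [12,10] — 7 bases in the same relative order in both. The LCS DP gives dp[15][10] = 7, so this is optimal.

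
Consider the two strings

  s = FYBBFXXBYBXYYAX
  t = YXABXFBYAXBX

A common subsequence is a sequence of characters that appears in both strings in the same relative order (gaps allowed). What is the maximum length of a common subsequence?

Match Y [2,1] → B [3,4] → F [5,6] → B [8,7] → Y [9,8] → B [10,11] → X [15,12] — 7 characters in the same relative order in both. The LCS DP gives dp[15][12] = 7, so this is optimal.

7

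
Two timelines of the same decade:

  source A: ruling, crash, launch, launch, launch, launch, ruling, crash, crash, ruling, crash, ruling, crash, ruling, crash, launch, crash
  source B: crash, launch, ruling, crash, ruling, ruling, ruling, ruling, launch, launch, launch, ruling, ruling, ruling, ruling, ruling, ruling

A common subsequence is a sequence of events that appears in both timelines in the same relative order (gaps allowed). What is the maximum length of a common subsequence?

Taking ruling [1,3]; then crash [2,4]; then launch [3,9]; then launch [4,10]; then launch [5,11]; then ruling [7,14]; then ruling [10,15]; then ruling [12,16]; then ruling [14,17] gives a common subsequence of length 9. The LCS DP gives dp[17][17] = 9, so this is optimal.

9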